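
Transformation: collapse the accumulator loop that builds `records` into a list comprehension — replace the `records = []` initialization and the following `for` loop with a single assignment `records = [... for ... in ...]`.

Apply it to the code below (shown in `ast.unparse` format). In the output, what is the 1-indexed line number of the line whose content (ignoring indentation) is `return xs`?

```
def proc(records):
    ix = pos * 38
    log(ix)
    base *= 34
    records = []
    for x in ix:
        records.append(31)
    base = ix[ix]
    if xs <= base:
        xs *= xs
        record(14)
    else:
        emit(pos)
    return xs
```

12

Transformed code:
def proc(records):
    ix = pos * 38
    log(ix)
    base *= 34
    records = [31 for x in ix]
    base = ix[ix]
    if xs <= base:
        xs *= xs
        record(14)
    else:
        emit(pos)
    return xs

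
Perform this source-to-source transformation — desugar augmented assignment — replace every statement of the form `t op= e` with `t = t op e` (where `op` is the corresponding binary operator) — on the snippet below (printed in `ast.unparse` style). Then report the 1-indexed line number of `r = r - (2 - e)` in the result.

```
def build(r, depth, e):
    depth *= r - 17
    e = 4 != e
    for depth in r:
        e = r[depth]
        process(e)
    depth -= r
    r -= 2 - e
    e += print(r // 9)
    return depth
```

8

Transformed code:
def build(r, depth, e):
    depth = depth * (r - 17)
    e = 4 != e
    for depth in r:
        e = r[depth]
        process(e)
    depth = depth - r
    r = r - (2 - e)
    e = e + print(r // 9)
    return depth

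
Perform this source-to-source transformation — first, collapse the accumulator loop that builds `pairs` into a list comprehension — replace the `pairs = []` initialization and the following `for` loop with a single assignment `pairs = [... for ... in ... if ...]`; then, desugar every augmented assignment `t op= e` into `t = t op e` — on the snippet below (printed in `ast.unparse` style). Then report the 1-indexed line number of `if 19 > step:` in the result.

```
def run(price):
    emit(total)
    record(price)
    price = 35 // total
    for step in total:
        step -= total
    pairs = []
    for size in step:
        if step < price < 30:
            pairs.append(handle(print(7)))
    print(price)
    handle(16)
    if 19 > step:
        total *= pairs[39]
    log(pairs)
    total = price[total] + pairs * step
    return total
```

Transformed code:
def run(price):
    emit(total)
    record(price)
    price = 35 // total
    for step in total:
        step = step - total
    pairs = [handle(print(7)) for size in step if step < price < 30]
    print(price)
    handle(16)
    if 19 > step:
        total = total * pairs[39]
    log(pairs)
    total = price[total] + pairs * step
    return total

10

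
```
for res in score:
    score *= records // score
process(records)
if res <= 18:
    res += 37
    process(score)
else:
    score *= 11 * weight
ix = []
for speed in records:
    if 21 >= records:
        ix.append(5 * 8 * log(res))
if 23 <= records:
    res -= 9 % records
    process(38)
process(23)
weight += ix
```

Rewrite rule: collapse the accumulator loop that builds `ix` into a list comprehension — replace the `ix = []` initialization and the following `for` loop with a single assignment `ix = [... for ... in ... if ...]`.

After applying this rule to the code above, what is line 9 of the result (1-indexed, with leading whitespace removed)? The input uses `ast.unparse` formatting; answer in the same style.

Transformed code:
for res in score:
    score *= records // score
process(records)
if res <= 18:
    res += 37
    process(score)
else:
    score *= 11 * weight
ix = [5 * 8 * log(res) for speed in records if 21 >= records]
if 23 <= records:
    res -= 9 % records
    process(38)
process(23)
weight += ix

ix = [5 * 8 * log(res) for speed in records if 21 >= records]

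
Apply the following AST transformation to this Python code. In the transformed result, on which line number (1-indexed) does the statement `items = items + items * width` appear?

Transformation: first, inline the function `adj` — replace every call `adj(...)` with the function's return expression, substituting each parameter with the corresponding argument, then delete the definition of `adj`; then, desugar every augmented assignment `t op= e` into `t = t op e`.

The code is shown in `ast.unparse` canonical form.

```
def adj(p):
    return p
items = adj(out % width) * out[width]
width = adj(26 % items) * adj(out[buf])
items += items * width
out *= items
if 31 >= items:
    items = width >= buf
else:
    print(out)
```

Transformed code:
items = out % width * out[width]
width = 26 % items * out[buf]
items = items + items * width
out = out * items
if 31 >= items:
    items = width >= buf
else:
    print(out)

3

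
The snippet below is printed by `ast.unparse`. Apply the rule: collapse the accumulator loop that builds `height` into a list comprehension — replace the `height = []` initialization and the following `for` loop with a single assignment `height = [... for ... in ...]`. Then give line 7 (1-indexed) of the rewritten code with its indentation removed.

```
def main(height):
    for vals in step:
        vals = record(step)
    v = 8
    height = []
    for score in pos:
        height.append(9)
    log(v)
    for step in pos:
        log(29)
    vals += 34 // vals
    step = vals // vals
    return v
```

for step in pos:

Transformed code:
def main(height):
    for vals in step:
        vals = record(step)
    v = 8
    height = [9 for score in pos]
    log(v)
    for step in pos:
        log(29)
    vals += 34 // vals
    step = vals // vals
    return v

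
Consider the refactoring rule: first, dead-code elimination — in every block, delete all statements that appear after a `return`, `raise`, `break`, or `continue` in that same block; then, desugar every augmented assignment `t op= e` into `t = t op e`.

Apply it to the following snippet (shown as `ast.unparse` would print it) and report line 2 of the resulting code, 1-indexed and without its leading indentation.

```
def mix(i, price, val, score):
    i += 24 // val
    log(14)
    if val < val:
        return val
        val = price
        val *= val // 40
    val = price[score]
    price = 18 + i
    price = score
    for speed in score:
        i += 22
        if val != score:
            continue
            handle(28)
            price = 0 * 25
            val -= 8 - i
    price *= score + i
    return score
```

i = i + 24 // val

Transformed code:
def mix(i, price, val, score):
    i = i + 24 // val
    log(14)
    if val < val:
        return val
    val = price[score]
    price = 18 + i
    price = score
    for speed in score:
        i = i + 22
        if val != score:
            continue
    price = price * (score + i)
    return score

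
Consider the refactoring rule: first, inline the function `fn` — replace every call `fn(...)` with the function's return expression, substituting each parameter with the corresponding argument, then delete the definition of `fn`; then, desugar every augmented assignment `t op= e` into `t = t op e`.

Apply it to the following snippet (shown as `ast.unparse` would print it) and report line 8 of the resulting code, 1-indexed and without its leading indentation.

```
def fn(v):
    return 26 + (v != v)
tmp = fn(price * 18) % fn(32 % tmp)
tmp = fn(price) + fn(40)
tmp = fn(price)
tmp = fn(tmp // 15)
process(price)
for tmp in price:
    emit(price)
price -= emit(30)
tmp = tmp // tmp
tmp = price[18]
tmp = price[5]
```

Transformed code:
tmp = (26 + (price * 18 != price * 18)) % (26 + (32 % tmp != 32 % tmp))
tmp = 26 + (price != price) + (26 + (40 != 40))
tmp = 26 + (price != price)
tmp = 26 + (tmp // 15 != tmp // 15)
process(price)
for tmp in price:
    emit(price)
price = price - emit(30)
tmp = tmp // tmp
tmp = price[18]
tmp = price[5]

price = price - emit(30)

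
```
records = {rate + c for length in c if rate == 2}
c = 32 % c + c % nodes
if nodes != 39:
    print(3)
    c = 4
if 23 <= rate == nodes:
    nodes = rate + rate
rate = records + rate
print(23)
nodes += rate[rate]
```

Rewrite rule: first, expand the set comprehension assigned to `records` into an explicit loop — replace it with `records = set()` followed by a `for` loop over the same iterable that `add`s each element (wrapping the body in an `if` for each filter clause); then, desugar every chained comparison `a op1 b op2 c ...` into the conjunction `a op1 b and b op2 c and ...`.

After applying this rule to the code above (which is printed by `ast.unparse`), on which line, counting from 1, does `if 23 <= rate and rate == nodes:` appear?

Transformed code:
records = set()
for length in c:
    if rate == 2:
        records.add(rate + c)
c = 32 % c + c % nodes
if nodes != 39:
    print(3)
    c = 4
if 23 <= rate and rate == nodes:
    nodes = rate + rate
rate = records + rate
print(23)
nodes += rate[rate]

9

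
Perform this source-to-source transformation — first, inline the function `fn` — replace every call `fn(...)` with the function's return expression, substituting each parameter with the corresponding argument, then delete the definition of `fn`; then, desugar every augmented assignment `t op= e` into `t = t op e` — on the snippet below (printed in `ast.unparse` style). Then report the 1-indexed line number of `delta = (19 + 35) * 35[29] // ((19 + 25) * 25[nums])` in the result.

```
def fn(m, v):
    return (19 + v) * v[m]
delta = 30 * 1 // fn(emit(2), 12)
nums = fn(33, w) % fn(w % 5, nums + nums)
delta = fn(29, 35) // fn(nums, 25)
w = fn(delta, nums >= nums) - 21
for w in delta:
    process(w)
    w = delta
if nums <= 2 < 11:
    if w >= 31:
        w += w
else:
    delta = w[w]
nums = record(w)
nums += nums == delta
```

Transformed code:
delta = 30 * 1 // ((19 + 12) * 12[emit(2)])
nums = (19 + w) * w[33] % ((19 + (nums + nums)) * (nums + nums)[w % 5])
delta = (19 + 35) * 35[29] // ((19 + 25) * 25[nums])
w = (19 + (nums >= nums)) * (nums >= nums)[delta] - 21
for w in delta:
    process(w)
    w = delta
if nums <= 2 < 11:
    if w >= 31:
        w = w + w
else:
    delta = w[w]
nums = record(w)
nums = nums + (nums == delta)

3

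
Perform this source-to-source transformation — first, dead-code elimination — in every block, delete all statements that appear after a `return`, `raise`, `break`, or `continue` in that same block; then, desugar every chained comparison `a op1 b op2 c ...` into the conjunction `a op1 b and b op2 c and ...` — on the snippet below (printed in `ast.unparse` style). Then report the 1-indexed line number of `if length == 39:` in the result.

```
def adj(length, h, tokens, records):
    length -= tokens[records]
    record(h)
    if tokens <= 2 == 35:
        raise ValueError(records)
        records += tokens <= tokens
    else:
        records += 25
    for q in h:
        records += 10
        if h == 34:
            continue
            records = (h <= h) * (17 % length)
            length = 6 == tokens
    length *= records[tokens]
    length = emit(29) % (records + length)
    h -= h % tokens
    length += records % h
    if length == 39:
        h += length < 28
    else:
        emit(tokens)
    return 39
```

Transformed code:
def adj(length, h, tokens, records):
    length -= tokens[records]
    record(h)
    if tokens <= 2 and 2 == 35:
        raise ValueError(records)
    else:
        records += 25
    for q in h:
        records += 10
        if h == 34:
            continue
    length *= records[tokens]
    length = emit(29) % (records + length)
    h -= h % tokens
    length += records % h
    if length == 39:
        h += length < 28
    else:
        emit(tokens)
    return 39

16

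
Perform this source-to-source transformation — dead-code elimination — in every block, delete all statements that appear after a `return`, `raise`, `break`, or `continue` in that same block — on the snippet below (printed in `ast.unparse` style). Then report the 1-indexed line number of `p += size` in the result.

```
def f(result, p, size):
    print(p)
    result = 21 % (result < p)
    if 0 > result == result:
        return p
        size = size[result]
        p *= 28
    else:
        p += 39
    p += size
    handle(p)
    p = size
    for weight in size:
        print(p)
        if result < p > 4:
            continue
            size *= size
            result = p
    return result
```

Transformed code:
def f(result, p, size):
    print(p)
    result = 21 % (result < p)
    if 0 > result == result:
        return p
    else:
        p += 39
    p += size
    handle(p)
    p = size
    for weight in size:
        print(p)
        if result < p > 4:
            continue
    return result

8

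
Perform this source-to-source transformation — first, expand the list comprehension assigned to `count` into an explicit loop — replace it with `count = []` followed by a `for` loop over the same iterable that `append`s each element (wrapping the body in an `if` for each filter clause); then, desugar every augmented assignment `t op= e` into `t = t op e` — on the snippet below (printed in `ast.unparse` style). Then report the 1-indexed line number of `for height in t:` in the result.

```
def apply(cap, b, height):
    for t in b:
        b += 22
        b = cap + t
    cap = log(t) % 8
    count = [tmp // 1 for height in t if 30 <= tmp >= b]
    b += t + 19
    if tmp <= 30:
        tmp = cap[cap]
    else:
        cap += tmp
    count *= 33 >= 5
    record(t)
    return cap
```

7

Transformed code:
def apply(cap, b, height):
    for t in b:
        b = b + 22
        b = cap + t
    cap = log(t) % 8
    count = []
    for height in t:
        if 30 <= tmp >= b:
            count.append(tmp // 1)
    b = b + (t + 19)
    if tmp <= 30:
        tmp = cap[cap]
    else:
        cap = cap + tmp
    count = count * (33 >= 5)
    record(t)
    return cap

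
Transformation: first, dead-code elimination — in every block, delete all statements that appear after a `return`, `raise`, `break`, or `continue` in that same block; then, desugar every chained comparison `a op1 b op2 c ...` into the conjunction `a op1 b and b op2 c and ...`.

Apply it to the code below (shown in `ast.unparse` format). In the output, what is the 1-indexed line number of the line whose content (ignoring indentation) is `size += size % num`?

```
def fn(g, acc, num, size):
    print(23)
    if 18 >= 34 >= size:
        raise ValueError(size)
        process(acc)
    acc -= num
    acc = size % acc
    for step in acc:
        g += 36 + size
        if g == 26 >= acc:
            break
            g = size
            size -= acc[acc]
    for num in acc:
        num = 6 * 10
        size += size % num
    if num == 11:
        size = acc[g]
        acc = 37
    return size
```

Transformed code:
def fn(g, acc, num, size):
    print(23)
    if 18 >= 34 and 34 >= size:
        raise ValueError(size)
    acc -= num
    acc = size % acc
    for step in acc:
        g += 36 + size
        if g == 26 and 26 >= acc:
            break
    for num in acc:
        num = 6 * 10
        size += size % num
    if num == 11:
        size = acc[g]
        acc = 37
    return size

13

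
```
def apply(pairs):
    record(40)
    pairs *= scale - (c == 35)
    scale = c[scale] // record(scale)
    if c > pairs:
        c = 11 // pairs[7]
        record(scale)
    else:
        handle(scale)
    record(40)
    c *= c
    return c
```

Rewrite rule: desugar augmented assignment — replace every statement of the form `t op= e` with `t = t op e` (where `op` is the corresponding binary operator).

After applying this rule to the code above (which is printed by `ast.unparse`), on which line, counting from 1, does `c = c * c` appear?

Transformed code:
def apply(pairs):
    record(40)
    pairs = pairs * (scale - (c == 35))
    scale = c[scale] // record(scale)
    if c > pairs:
        c = 11 // pairs[7]
        record(scale)
    else:
        handle(scale)
    record(40)
    c = c * c
    return c

11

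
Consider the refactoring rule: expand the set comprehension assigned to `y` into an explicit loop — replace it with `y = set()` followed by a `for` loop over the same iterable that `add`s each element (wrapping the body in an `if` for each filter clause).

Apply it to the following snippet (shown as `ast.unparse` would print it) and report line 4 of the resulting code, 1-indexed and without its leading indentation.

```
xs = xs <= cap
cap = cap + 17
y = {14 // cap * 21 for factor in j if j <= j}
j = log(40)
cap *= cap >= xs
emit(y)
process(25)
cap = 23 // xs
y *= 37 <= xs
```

Transformed code:
xs = xs <= cap
cap = cap + 17
y = set()
for factor in j:
    if j <= j:
        y.add(14 // cap * 21)
j = log(40)
cap *= cap >= xs
emit(y)
process(25)
cap = 23 // xs
y *= 37 <= xs

for factor in j:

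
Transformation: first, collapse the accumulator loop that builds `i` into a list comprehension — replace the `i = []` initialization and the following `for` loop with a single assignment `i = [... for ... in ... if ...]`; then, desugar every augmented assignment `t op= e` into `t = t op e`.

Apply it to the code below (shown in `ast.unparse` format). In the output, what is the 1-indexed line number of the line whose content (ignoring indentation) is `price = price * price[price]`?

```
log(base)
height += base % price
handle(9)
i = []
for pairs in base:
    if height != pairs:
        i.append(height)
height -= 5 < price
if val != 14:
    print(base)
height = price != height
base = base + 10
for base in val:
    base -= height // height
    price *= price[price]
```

12

Transformed code:
log(base)
height = height + base % price
handle(9)
i = [height for pairs in base if height != pairs]
height = height - (5 < price)
if val != 14:
    print(base)
height = price != height
base = base + 10
for base in val:
    base = base - height // height
    price = price * price[price]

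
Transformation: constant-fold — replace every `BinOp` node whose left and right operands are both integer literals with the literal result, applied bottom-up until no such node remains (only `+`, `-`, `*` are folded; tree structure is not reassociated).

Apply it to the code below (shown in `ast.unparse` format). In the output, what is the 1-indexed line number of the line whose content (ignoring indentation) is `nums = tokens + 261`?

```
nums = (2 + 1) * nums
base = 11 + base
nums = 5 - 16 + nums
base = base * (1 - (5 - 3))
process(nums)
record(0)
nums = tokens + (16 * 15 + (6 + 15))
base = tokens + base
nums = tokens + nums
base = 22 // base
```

7

Transformed code:
nums = 3 * nums
base = 11 + base
nums = -11 + nums
base = base * -1
process(nums)
record(0)
nums = tokens + 261
base = tokens + base
nums = tokens + nums
base = 22 // base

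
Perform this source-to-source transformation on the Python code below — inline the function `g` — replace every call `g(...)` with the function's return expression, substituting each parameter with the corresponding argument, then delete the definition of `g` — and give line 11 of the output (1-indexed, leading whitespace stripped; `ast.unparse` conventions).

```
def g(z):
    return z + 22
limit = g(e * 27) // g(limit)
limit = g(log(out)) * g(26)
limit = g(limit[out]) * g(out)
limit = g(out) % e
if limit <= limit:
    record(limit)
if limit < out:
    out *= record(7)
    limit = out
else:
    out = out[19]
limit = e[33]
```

Transformed code:
limit = (e * 27 + 22) // (limit + 22)
limit = (log(out) + 22) * (26 + 22)
limit = (limit[out] + 22) * (out + 22)
limit = (out + 22) % e
if limit <= limit:
    record(limit)
if limit < out:
    out *= record(7)
    limit = out
else:
    out = out[19]
limit = e[33]

out = out[19]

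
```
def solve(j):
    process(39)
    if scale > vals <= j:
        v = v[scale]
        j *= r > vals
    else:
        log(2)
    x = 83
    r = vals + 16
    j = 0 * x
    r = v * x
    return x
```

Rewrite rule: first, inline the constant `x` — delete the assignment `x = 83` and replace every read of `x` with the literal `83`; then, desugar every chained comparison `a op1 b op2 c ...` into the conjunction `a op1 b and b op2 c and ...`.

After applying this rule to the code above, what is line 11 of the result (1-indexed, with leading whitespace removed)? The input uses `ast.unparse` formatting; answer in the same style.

Transformed code:
def solve(j):
    process(39)
    if scale > vals and vals <= j:
        v = v[scale]
        j *= r > vals
    else:
        log(2)
    r = vals + 16
    j = 0 * 83
    r = v * 83
    return 83

return 83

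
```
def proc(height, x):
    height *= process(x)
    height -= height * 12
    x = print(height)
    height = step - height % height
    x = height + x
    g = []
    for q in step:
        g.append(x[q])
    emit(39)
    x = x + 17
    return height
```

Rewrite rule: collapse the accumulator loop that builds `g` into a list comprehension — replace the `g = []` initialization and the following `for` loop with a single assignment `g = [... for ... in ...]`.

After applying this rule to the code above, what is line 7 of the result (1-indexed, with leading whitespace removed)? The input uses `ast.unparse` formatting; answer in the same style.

g = [x[q] for q in step]

Transformed code:
def proc(height, x):
    height *= process(x)
    height -= height * 12
    x = print(height)
    height = step - height % height
    x = height + x
    g = [x[q] for q in step]
    emit(39)
    x = x + 17
    return height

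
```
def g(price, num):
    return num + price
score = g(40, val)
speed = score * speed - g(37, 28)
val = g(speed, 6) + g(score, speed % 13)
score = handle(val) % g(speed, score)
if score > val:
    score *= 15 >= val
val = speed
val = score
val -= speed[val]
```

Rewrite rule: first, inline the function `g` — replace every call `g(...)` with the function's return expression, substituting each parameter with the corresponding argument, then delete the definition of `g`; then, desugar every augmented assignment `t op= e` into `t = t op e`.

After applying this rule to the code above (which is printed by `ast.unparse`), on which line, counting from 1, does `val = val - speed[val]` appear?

Transformed code:
score = val + 40
speed = score * speed - (28 + 37)
val = 6 + speed + (speed % 13 + score)
score = handle(val) % (score + speed)
if score > val:
    score = score * (15 >= val)
val = speed
val = score
val = val - speed[val]

9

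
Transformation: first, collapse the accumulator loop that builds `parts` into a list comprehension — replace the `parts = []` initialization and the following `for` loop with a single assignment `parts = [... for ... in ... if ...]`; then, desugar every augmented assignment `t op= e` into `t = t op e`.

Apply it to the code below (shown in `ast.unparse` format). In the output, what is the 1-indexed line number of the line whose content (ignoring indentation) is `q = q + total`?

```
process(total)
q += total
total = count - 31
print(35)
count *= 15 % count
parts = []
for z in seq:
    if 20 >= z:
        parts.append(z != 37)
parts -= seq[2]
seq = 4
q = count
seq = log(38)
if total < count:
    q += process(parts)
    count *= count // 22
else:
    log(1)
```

Transformed code:
process(total)
q = q + total
total = count - 31
print(35)
count = count * (15 % count)
parts = [z != 37 for z in seq if 20 >= z]
parts = parts - seq[2]
seq = 4
q = count
seq = log(38)
if total < count:
    q = q + process(parts)
    count = count * (count // 22)
else:
    log(1)

2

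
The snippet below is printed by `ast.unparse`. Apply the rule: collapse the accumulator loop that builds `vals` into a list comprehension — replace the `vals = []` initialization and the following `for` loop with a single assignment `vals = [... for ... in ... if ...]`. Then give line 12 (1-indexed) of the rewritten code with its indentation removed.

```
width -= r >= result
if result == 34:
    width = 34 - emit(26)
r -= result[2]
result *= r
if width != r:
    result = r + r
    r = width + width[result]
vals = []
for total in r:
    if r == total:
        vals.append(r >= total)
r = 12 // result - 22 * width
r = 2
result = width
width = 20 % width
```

result = width

Transformed code:
width -= r >= result
if result == 34:
    width = 34 - emit(26)
r -= result[2]
result *= r
if width != r:
    result = r + r
    r = width + width[result]
vals = [r >= total for total in r if r == total]
r = 12 // result - 22 * width
r = 2
result = width
width = 20 % width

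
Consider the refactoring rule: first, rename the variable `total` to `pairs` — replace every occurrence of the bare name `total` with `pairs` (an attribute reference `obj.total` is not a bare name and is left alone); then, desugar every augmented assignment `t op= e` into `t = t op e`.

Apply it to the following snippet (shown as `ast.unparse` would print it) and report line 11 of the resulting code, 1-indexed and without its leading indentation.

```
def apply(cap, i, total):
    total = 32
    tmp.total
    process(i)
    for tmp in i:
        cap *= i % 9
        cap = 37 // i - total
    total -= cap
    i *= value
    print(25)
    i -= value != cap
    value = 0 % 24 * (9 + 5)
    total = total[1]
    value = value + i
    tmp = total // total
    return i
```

Transformed code:
def apply(cap, i, pairs):
    pairs = 32
    tmp.total
    process(i)
    for tmp in i:
        cap = cap * (i % 9)
        cap = 37 // i - pairs
    pairs = pairs - cap
    i = i * value
    print(25)
    i = i - (value != cap)
    value = 0 % 24 * (9 + 5)
    pairs = pairs[1]
    value = value + i
    tmp = pairs // pairs
    return i

i = i - (value != cap)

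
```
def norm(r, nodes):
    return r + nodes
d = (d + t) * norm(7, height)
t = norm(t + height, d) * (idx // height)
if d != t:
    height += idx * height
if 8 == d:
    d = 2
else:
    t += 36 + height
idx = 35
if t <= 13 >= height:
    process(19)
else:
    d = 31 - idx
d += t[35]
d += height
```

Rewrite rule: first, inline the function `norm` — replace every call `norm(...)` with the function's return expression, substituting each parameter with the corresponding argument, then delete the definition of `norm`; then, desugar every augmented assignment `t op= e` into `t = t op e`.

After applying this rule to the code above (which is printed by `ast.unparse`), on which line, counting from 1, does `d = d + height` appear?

15

Transformed code:
d = (d + t) * (7 + height)
t = (t + height + d) * (idx // height)
if d != t:
    height = height + idx * height
if 8 == d:
    d = 2
else:
    t = t + (36 + height)
idx = 35
if t <= 13 >= height:
    process(19)
else:
    d = 31 - idx
d = d + t[35]
d = d + height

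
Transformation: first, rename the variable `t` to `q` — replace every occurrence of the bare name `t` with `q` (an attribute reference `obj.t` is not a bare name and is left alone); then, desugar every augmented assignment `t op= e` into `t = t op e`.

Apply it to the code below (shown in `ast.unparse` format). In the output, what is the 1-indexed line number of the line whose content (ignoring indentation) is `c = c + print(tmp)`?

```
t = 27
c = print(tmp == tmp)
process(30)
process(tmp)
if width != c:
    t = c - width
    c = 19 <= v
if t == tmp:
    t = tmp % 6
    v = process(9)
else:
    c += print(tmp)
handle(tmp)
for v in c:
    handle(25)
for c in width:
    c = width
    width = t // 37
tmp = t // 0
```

Transformed code:
q = 27
c = print(tmp == tmp)
process(30)
process(tmp)
if width != c:
    q = c - width
    c = 19 <= v
if q == tmp:
    q = tmp % 6
    v = process(9)
else:
    c = c + print(tmp)
handle(tmp)
for v in c:
    handle(25)
for c in width:
    c = width
    width = q // 37
tmp = q // 0

12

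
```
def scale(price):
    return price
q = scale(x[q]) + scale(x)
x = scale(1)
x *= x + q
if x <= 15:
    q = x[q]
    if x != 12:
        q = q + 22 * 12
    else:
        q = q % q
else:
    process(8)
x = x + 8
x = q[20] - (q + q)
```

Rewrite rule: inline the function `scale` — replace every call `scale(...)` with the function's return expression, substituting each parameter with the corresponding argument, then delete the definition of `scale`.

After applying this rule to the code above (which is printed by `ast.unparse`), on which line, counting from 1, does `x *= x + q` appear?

3

Transformed code:
q = x[q] + x
x = 1
x *= x + q
if x <= 15:
    q = x[q]
    if x != 12:
        q = q + 22 * 12
    else:
        q = q % q
else:
    process(8)
x = x + 8
x = q[20] - (q + q)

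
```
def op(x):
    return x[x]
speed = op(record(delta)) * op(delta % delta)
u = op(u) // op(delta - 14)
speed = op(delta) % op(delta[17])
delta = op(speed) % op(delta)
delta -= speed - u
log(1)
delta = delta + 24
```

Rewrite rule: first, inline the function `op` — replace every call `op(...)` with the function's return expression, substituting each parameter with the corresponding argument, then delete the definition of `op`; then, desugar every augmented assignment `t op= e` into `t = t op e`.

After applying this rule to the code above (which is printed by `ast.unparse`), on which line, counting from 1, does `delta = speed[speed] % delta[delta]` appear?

Transformed code:
speed = record(delta)[record(delta)] * (delta % delta)[delta % delta]
u = u[u] // (delta - 14)[delta - 14]
speed = delta[delta] % delta[17][delta[17]]
delta = speed[speed] % delta[delta]
delta = delta - (speed - u)
log(1)
delta = delta + 24

4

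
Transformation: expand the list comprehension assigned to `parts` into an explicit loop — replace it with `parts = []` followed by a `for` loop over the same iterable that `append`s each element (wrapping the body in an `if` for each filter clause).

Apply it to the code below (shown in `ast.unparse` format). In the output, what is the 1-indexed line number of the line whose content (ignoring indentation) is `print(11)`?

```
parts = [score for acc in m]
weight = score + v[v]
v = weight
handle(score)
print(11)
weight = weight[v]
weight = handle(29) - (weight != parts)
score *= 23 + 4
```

Transformed code:
parts = []
for acc in m:
    parts.append(score)
weight = score + v[v]
v = weight
handle(score)
print(11)
weight = weight[v]
weight = handle(29) - (weight != parts)
score *= 23 + 4

7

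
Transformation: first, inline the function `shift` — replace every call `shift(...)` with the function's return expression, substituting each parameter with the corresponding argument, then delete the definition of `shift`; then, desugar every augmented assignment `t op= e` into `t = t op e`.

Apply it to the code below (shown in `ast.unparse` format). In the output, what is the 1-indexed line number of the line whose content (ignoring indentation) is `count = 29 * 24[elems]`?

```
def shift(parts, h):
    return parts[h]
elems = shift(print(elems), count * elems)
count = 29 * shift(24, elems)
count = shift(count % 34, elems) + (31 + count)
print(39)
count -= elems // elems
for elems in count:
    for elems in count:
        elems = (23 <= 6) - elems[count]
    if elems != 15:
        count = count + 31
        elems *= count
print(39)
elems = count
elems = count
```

2

Transformed code:
elems = print(elems)[count * elems]
count = 29 * 24[elems]
count = (count % 34)[elems] + (31 + count)
print(39)
count = count - elems // elems
for elems in count:
    for elems in count:
        elems = (23 <= 6) - elems[count]
    if elems != 15:
        count = count + 31
        elems = elems * count
print(39)
elems = count
elems = count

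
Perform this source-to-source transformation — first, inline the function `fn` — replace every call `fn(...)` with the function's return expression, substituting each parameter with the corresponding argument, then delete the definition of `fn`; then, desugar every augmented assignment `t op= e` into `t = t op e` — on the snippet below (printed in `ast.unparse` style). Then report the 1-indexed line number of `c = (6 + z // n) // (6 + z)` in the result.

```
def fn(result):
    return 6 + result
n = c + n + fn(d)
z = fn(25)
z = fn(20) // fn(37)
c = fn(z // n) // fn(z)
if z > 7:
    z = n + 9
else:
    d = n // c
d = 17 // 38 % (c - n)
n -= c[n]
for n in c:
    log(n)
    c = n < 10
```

4

Transformed code:
n = c + n + (6 + d)
z = 6 + 25
z = (6 + 20) // (6 + 37)
c = (6 + z // n) // (6 + z)
if z > 7:
    z = n + 9
else:
    d = n // c
d = 17 // 38 % (c - n)
n = n - c[n]
for n in c:
    log(n)
    c = n < 10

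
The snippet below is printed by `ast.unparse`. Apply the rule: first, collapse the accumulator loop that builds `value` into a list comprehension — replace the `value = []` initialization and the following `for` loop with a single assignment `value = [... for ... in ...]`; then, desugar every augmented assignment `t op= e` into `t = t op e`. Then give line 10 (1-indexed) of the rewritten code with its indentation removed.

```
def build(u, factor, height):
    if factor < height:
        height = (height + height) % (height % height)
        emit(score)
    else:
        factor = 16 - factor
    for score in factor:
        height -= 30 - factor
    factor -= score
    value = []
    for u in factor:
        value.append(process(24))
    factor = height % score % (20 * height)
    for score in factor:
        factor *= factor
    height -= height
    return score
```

Transformed code:
def build(u, factor, height):
    if factor < height:
        height = (height + height) % (height % height)
        emit(score)
    else:
        factor = 16 - factor
    for score in factor:
        height = height - (30 - factor)
    factor = factor - score
    value = [process(24) for u in factor]
    factor = height % score % (20 * height)
    for score in factor:
        factor = factor * factor
    height = height - height
    return score

value = [process(24) for u in factor]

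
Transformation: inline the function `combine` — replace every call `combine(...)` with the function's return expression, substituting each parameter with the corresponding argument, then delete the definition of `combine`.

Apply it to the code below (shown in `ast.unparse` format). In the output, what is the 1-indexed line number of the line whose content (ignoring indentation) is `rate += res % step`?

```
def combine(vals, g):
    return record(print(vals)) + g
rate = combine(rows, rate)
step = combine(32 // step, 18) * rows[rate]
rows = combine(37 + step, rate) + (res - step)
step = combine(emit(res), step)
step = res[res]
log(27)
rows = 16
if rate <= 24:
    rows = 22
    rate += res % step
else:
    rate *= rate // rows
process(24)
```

Transformed code:
rate = record(print(rows)) + rate
step = (record(print(32 // step)) + 18) * rows[rate]
rows = record(print(37 + step)) + rate + (res - step)
step = record(print(emit(res))) + step
step = res[res]
log(27)
rows = 16
if rate <= 24:
    rows = 22
    rate += res % step
else:
    rate *= rate // rows
process(24)

10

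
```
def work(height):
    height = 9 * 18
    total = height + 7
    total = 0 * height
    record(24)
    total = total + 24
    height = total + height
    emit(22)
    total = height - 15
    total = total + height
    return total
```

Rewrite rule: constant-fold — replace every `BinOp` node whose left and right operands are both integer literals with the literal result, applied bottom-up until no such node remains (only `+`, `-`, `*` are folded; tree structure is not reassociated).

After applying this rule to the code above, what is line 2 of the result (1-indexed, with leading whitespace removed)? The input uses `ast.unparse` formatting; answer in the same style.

Transformed code:
def work(height):
    height = 162
    total = height + 7
    total = 0 * height
    record(24)
    total = total + 24
    height = total + height
    emit(22)
    total = height - 15
    total = total + height
    return total

height = 162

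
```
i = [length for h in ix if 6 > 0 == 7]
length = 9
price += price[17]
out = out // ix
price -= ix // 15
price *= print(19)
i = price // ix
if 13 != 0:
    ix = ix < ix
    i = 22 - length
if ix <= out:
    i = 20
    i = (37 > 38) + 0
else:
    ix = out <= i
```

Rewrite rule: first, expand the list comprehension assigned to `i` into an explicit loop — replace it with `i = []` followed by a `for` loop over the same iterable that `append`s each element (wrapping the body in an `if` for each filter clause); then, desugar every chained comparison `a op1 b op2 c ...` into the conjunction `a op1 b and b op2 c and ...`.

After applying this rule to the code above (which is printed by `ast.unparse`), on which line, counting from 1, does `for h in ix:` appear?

Transformed code:
i = []
for h in ix:
    if 6 > 0 and 0 == 7:
        i.append(length)
length = 9
price += price[17]
out = out // ix
price -= ix // 15
price *= print(19)
i = price // ix
if 13 != 0:
    ix = ix < ix
    i = 22 - length
if ix <= out:
    i = 20
    i = (37 > 38) + 0
else:
    ix = out <= i

2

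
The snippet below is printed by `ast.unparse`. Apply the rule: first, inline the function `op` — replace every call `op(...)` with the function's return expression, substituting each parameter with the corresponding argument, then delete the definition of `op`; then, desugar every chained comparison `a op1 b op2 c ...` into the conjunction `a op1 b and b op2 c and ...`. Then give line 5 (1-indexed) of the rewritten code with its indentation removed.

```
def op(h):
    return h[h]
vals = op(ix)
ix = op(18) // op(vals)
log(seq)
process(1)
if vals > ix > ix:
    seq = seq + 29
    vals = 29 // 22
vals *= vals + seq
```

Transformed code:
vals = ix[ix]
ix = 18[18] // vals[vals]
log(seq)
process(1)
if vals > ix and ix > ix:
    seq = seq + 29
    vals = 29 // 22
vals *= vals + seq

if vals > ix and ix > ix:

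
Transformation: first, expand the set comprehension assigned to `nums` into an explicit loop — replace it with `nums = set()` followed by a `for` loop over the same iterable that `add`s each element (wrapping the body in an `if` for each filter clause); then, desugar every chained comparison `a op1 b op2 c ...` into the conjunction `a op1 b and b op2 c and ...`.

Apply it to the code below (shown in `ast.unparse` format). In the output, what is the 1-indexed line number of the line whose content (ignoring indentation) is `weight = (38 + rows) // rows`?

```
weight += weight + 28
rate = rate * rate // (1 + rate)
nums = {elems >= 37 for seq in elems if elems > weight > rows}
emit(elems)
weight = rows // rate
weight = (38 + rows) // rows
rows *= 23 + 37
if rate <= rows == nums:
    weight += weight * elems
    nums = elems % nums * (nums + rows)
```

Transformed code:
weight += weight + 28
rate = rate * rate // (1 + rate)
nums = set()
for seq in elems:
    if elems > weight and weight > rows:
        nums.add(elems >= 37)
emit(elems)
weight = rows // rate
weight = (38 + rows) // rows
rows *= 23 + 37
if rate <= rows and rows == nums:
    weight += weight * elems
    nums = elems % nums * (nums + rows)

9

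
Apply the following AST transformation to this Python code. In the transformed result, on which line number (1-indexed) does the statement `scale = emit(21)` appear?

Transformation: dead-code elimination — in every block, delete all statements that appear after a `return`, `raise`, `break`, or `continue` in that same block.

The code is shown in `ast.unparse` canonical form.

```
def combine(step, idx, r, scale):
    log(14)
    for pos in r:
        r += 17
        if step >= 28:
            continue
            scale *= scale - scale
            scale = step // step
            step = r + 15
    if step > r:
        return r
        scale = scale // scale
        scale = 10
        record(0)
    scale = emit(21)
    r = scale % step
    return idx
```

Transformed code:
def combine(step, idx, r, scale):
    log(14)
    for pos in r:
        r += 17
        if step >= 28:
            continue
    if step > r:
        return r
    scale = emit(21)
    r = scale % step
    return idx

9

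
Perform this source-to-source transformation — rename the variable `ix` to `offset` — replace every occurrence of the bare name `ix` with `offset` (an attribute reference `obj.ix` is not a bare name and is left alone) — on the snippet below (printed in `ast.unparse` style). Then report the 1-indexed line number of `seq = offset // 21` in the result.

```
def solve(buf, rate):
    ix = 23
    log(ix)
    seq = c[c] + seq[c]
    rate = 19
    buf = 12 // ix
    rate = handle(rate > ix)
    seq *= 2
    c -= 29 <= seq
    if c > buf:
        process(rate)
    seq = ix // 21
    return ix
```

12

Transformed code:
def solve(buf, rate):
    offset = 23
    log(offset)
    seq = c[c] + seq[c]
    rate = 19
    buf = 12 // offset
    rate = handle(rate > offset)
    seq *= 2
    c -= 29 <= seq
    if c > buf:
        process(rate)
    seq = offset // 21
    return offset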